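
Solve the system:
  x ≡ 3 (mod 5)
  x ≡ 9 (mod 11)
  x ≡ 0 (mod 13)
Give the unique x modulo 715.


Moduli 5, 11, 13 are pairwise coprime; by CRT there is a unique solution modulo M = 5 · 11 · 13 = 715.
Solve pairwise, accumulating the modulus:
  Start with x ≡ 3 (mod 5).
  Combine with x ≡ 9 (mod 11): since gcd(5, 11) = 1, we get a unique residue mod 55.
    Write x = 3 + 5·t and substitute into x ≡ 9 (mod 11): 5·t ≡ 9 − 3 = 6 (mod 11).
    The inverse of 5 mod 11 is 9 (since 5·9 = 45 = 4·11 + 1), so t ≡ 9·6 = 54 ≡ 10 (mod 11).
    Then x = 3 + 5·10 = 53, valid modulo lcm(5, 11) = 55: x ≡ 53 (mod 55).
  Combine with x ≡ 0 (mod 13): since gcd(55, 13) = 1, we get a unique residue mod 715.
    Write x = 53 + 55·t and substitute into x ≡ 0 (mod 13): 55·t ≡ 0 − 53 = -53 (mod 13).
    Reduce coefficients mod 13: 3·t ≡ 12 (mod 13).
    The inverse of 3 mod 13 is 9 (since 3·9 = 27 = 2·13 + 1), so t ≡ 9·12 = 108 ≡ 4 (mod 13).
    Then x = 53 + 55·4 = 273, valid modulo lcm(55, 13) = 715: x ≡ 273 (mod 715).
Verify: 273 mod 5 = 3 ✓, 273 mod 11 = 9 ✓, 273 mod 13 = 0 ✓.

x ≡ 273 (mod 715).


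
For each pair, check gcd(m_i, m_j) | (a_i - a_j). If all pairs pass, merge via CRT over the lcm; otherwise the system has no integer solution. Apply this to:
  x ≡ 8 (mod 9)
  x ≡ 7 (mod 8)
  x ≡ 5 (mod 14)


Moduli 9, 8, 14 are not pairwise coprime, so CRT works modulo lcm(m_i) when all pairwise compatibility conditions hold.
Pairwise compatibility: gcd(m_i, m_j) must divide a_i - a_j for every pair.
Merge one congruence at a time:
  Start: x ≡ 8 (mod 9).
  Combine with x ≡ 7 (mod 8): gcd(9, 8) = 1; 7 - 8 = -1, which IS divisible by 1, so compatible.
    Write x = 8 + 9·t and substitute into x ≡ 7 (mod 8): 9·t ≡ 7 − 8 = -1 (mod 8).
    Reduce coefficients mod 8: 1·t ≡ 7 (mod 8).
    So t ≡ 7 (mod 8).
    Then x = 8 + 9·7 = 71, valid modulo lcm(9, 8) = 72: x ≡ 71 (mod 72).
  Combine with x ≡ 5 (mod 14): gcd(72, 14) = 2; 5 - 71 = -66, which IS divisible by 2, so compatible.
    Write x = 71 + 72·t and substitute into x ≡ 5 (mod 14): 72·t ≡ 5 − 71 = -66 (mod 14).
    Divide the congruence (and modulus) by g = 2: 36·t ≡ -33 (mod 7).
    Reduce coefficients mod 7: 1·t ≡ 2 (mod 7).
    So t ≡ 2 (mod 7).
    Then x = 71 + 72·2 = 215, valid modulo lcm(72, 14) = 504: x ≡ 215 (mod 504).
Verify: 215 mod 9 = 8, 215 mod 8 = 7, 215 mod 14 = 5.

x ≡ 215 (mod 504).


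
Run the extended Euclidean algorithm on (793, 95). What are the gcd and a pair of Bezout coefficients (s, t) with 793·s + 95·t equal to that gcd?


Euclidean algorithm on (793, 95) — divide until remainder is 0:
  793 = 8 · 95 + 33
  95 = 2 · 33 + 29
  33 = 1 · 29 + 4
  29 = 7 · 4 + 1
  4 = 4 · 1 + 0
gcd(793, 95) = 1.
Track Bezout coefficients alongside the remainders: start with r₀ = 793 = a·1 + b·0 (s = 1, t = 0) and r₁ = 95 = a·0 + b·1 (s = 0, t = 1); each new remainder r_{k+1} = r_{k-1} − q_k·r_k inherits s_{k+1} = s_{k-1} − q_k·s_k, t_{k+1} = t_{k-1} − q_k·t_k, so r_k = a·s_k + b·t_k at every step:
  q = 8: r = 33, s = 1 − 8·0 = 1, t = 0 − 8·1 = -8  (check: 793·1 + 95·(-8) = 33)
  q = 2: r = 29, s = 0 − 2·1 = -2, t = 1 − 2·(-8) = 17  (check: 793·(-2) + 95·17 = 29)
  q = 1: r = 4, s = 1 − 1·(-2) = 3, t = -8 − 1·17 = -25  (check: 793·3 + 95·(-25) = 4)
  q = 7: r = 1, s = -2 − 7·3 = -23, t = 17 − 7·(-25) = 192  (check: 793·(-23) + 95·192 = 1)
The row with r = 1 (the gcd) gives the Bezout coefficients s = -23, t = 192.
Result: 793 · (-23) + 95 · (192) = 1.

gcd(793, 95) = 1; s = -23, t = 192 (check: 793·(-23) + 95·192 = 1).


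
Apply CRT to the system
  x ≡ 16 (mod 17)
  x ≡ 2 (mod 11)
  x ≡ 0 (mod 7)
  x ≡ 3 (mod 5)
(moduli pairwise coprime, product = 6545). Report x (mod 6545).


Product of moduli M = 17 · 11 · 7 · 5 = 6545.
Merge one congruence at a time:
  Start: x ≡ 16 (mod 17).
  Combine with x ≡ 2 (mod 11); new modulus lcm = 187.
    Write x = 16 + 17·t and substitute into x ≡ 2 (mod 11): 17·t ≡ 2 − 16 = -14 (mod 11).
    Reduce coefficients mod 11: 6·t ≡ 8 (mod 11).
    The inverse of 6 mod 11 is 2 (since 6·2 = 12 = 1·11 + 1), so t ≡ 2·8 = 16 ≡ 5 (mod 11).
    Then x = 16 + 17·5 = 101, valid modulo lcm(17, 11) = 187: x ≡ 101 (mod 187).
  Combine with x ≡ 0 (mod 7); new modulus lcm = 1309.
    Write x = 101 + 187·t and substitute into x ≡ 0 (mod 7): 187·t ≡ 0 − 101 = -101 (mod 7).
    Reduce coefficients mod 7: 5·t ≡ 4 (mod 7).
    The inverse of 5 mod 7 is 3 (since 5·3 = 15 = 2·7 + 1), so t ≡ 3·4 = 12 ≡ 5 (mod 7).
    Then x = 101 + 187·5 = 1036, valid modulo lcm(187, 7) = 1309: x ≡ 1036 (mod 1309).
  Combine with x ≡ 3 (mod 5); new modulus lcm = 6545.
    Write x = 1036 + 1309·t and substitute into x ≡ 3 (mod 5): 1309·t ≡ 3 − 1036 = -1033 (mod 5).
    Reduce coefficients mod 5: 4·t ≡ 2 (mod 5).
    The inverse of 4 mod 5 is 4 (since 4·4 = 16 = 3·5 + 1), so t ≡ 4·2 = 8 ≡ 3 (mod 5).
    Then x = 1036 + 1309·3 = 4963, valid modulo lcm(1309, 5) = 6545: x ≡ 4963 (mod 6545).
Verify against each original: 4963 mod 17 = 16, 4963 mod 11 = 2, 4963 mod 7 = 0, 4963 mod 5 = 3.

x ≡ 4963 (mod 6545).


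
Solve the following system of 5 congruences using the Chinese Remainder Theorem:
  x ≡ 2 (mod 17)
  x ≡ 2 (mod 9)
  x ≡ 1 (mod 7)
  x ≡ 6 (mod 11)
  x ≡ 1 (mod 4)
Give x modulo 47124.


Product of moduli M = 17 · 9 · 7 · 11 · 4 = 47124.
Merge one congruence at a time:
  Start: x ≡ 2 (mod 17).
  Combine with x ≡ 2 (mod 9); new modulus lcm = 153.
    Write x = 2 + 17·t and substitute into x ≡ 2 (mod 9): 17·t ≡ 2 − 2 = 0 (mod 9).
    Reduce coefficients mod 9: 8·t ≡ 0 (mod 9).
    The inverse of 8 mod 9 is 8 (since 8·8 = 64 = 7·9 + 1), so t ≡ 8·0 = 0 ≡ 0 (mod 9).
    Then x = 2 + 17·0 = 2, valid modulo lcm(17, 9) = 153: x ≡ 2 (mod 153).
  Combine with x ≡ 1 (mod 7); new modulus lcm = 1071.
    Write x = 2 + 153·t and substitute into x ≡ 1 (mod 7): 153·t ≡ 1 − 2 = -1 (mod 7).
    Reduce coefficients mod 7: 6·t ≡ 6 (mod 7).
    The inverse of 6 mod 7 is 6 (since 6·6 = 36 = 5·7 + 1), so t ≡ 6·6 = 36 ≡ 1 (mod 7).
    Then x = 2 + 153·1 = 155, valid modulo lcm(153, 7) = 1071: x ≡ 155 (mod 1071).
  Combine with x ≡ 6 (mod 11); new modulus lcm = 11781.
    Write x = 155 + 1071·t and substitute into x ≡ 6 (mod 11): 1071·t ≡ 6 − 155 = -149 (mod 11).
    Reduce coefficients mod 11: 4·t ≡ 5 (mod 11).
    The inverse of 4 mod 11 is 3 (since 4·3 = 12 = 1·11 + 1), so t ≡ 3·5 = 15 ≡ 4 (mod 11).
    Then x = 155 + 1071·4 = 4439, valid modulo lcm(1071, 11) = 11781: x ≡ 4439 (mod 11781).
  Combine with x ≡ 1 (mod 4); new modulus lcm = 47124.
    Write x = 4439 + 11781·t and substitute into x ≡ 1 (mod 4): 11781·t ≡ 1 − 4439 = -4438 (mod 4).
    Reduce coefficients mod 4: 1·t ≡ 2 (mod 4).
    So t ≡ 2 (mod 4).
    Then x = 4439 + 11781·2 = 28001, valid modulo lcm(11781, 4) = 47124: x ≡ 28001 (mod 47124).
Verify against each original: 28001 mod 17 = 2, 28001 mod 9 = 2, 28001 mod 7 = 1, 28001 mod 11 = 6, 28001 mod 4 = 1.

x ≡ 28001 (mod 47124).


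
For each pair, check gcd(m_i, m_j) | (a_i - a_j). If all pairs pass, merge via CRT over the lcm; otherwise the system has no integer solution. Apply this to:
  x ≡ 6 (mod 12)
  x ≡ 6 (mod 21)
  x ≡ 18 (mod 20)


Moduli 12, 21, 20 are not pairwise coprime, so CRT works modulo lcm(m_i) when all pairwise compatibility conditions hold.
Pairwise compatibility: gcd(m_i, m_j) must divide a_i - a_j for every pair.
Merge one congruence at a time:
  Start: x ≡ 6 (mod 12).
  Combine with x ≡ 6 (mod 21): gcd(12, 21) = 3; 6 - 6 = 0, which IS divisible by 3, so compatible.
    Write x = 6 + 12·t and substitute into x ≡ 6 (mod 21): 12·t ≡ 6 − 6 = 0 (mod 21).
    Divide the congruence (and modulus) by g = 3: 4·t ≡ 0 (mod 7).
    The inverse of 4 mod 7 is 2 (since 4·2 = 8 = 1·7 + 1), so t ≡ 2·0 = 0 ≡ 0 (mod 7).
    Then x = 6 + 12·0 = 6, valid modulo lcm(12, 21) = 84: x ≡ 6 (mod 84).
  Combine with x ≡ 18 (mod 20): gcd(84, 20) = 4; 18 - 6 = 12, which IS divisible by 4, so compatible.
    Write x = 6 + 84·t and substitute into x ≡ 18 (mod 20): 84·t ≡ 18 − 6 = 12 (mod 20).
    Divide the congruence (and modulus) by g = 4: 21·t ≡ 3 (mod 5).
    Reduce coefficients mod 5: 1·t ≡ 3 (mod 5).
    So t ≡ 3 (mod 5).
    Then x = 6 + 84·3 = 258, valid modulo lcm(84, 20) = 420: x ≡ 258 (mod 420).
Verify: 258 mod 12 = 6, 258 mod 21 = 6, 258 mod 20 = 18.

x ≡ 258 (mod 420).


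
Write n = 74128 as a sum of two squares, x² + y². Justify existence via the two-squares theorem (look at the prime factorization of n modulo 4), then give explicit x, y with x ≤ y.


Step 1: Factor n = 74128 = 2^4 · 41 · 113.
Step 2: Check the mod-4 condition on each prime factor: 2 = 2 (special); 41 ≡ 1 (mod 4), exponent 1; 113 ≡ 1 (mod 4), exponent 1.
All primes ≡ 3 (mod 4) appear to even exponent (or don't appear), so by the two-squares theorem n IS expressible as a sum of two squares.
Step 3: Build a representation. Group n = k² · m with k = 4 and m = 41 · 113 = 4633 (a product of primes ≡ 1 (mod 4)); a representation of m scales to one of n via (k·x)² + (k·y)² = k²(x² + y²). Each prime p ≡ 1 (mod 4) is itself a sum of two squares; find a² by testing p − a² for a perfect square:
  41: 41 − 1² = 40, 41 − 2² = 37, 41 − 3² = 32, 41 − 4² = 25 = 5² ⇒ 41 = 4² + 5².
  113: 113 − 1² = 112, 113 − 2² = 109, 113 − 3² = 104, 113 − 4² = 97, 113 − 5² = 88, 113 − 6² = 77, 113 − 7² = 64 = 8² ⇒ 113 = 7² + 8².
  Combine using the Brahmagupta–Fibonacci identity (a² + b²)(c² + d²) = (ac − bd)² + (ad + bc)² = (ac + bd)² + (ad − bc)²:
  41 · 113 = 4633: from (4² + 5²)(7² + 8²), take (4·7 − 5·8, 4·8 + 5·7) = (28 − 40, 32 + 35) = (-12, 67); dropping signs (only squares matter) gives (12, 67); check 12² + 67² = 144 + 4489 = 4633 ✓.
  Scale by k = 4: (4·12, 4·67) = (48, 268).
Step 4: Order so x ≤ y and verify: 48² + 268² = 2304 + 71824 = 74128 = n. ✓

n = 74128 = 48² + 268² (one valid representation with x ≤ y).


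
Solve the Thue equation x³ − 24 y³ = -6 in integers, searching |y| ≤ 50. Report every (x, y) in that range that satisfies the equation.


The equation is x³ - 24y³ = -6. For fixed y, x³ = 24·y³ − 6, so a solution requires the RHS to be a perfect cube.
Strategy: iterate y from -50 to 50, compute RHS = 24·y³ − 6, and check whether it is a (positive or negative) perfect cube.
Check small values of y:
  y = 0: RHS = -6 is not a perfect cube.
  y = 1: RHS = 18 is not a perfect cube.
  y = -1: RHS = -30 is not a perfect cube.
  y = 2: RHS = 186 is not a perfect cube.
  y = -2: RHS = -198 is not a perfect cube.
  y = 3: RHS = 642 is not a perfect cube.
  y = -3: RHS = -654 is not a perfect cube.
Continuing the search up to |y| = 50 finds no solutions either.
No (x, y) in the scanned range satisfies the equation.

No integer solutions with |y| ≤ 50.


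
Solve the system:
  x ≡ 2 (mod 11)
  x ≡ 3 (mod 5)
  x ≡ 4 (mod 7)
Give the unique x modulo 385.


Moduli 11, 5, 7 are pairwise coprime; by CRT there is a unique solution modulo M = 11 · 5 · 7 = 385.
Solve pairwise, accumulating the modulus:
  Start with x ≡ 2 (mod 11).
  Combine with x ≡ 3 (mod 5): since gcd(11, 5) = 1, we get a unique residue mod 55.
    Write x = 2 + 11·t and substitute into x ≡ 3 (mod 5): 11·t ≡ 3 − 2 = 1 (mod 5).
    Reduce coefficients mod 5: 1·t ≡ 1 (mod 5).
    So t ≡ 1 (mod 5).
    Then x = 2 + 11·1 = 13, valid modulo lcm(11, 5) = 55: x ≡ 13 (mod 55).
  Combine with x ≡ 4 (mod 7): since gcd(55, 7) = 1, we get a unique residue mod 385.
    Write x = 13 + 55·t and substitute into x ≡ 4 (mod 7): 55·t ≡ 4 − 13 = -9 (mod 7).
    Reduce coefficients mod 7: 6·t ≡ 5 (mod 7).
    The inverse of 6 mod 7 is 6 (since 6·6 = 36 = 5·7 + 1), so t ≡ 6·5 = 30 ≡ 2 (mod 7).
    Then x = 13 + 55·2 = 123, valid modulo lcm(55, 7) = 385: x ≡ 123 (mod 385).
Verify: 123 mod 11 = 2 ✓, 123 mod 5 = 3 ✓, 123 mod 7 = 4 ✓.

x ≡ 123 (mod 385).


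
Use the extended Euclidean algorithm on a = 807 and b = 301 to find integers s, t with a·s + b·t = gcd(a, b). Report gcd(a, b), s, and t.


Euclidean algorithm on (807, 301) — divide until remainder is 0:
  807 = 2 · 301 + 205
  301 = 1 · 205 + 96
  205 = 2 · 96 + 13
  96 = 7 · 13 + 5
  13 = 2 · 5 + 3
  5 = 1 · 3 + 2
  3 = 1 · 2 + 1
  2 = 2 · 1 + 0
gcd(807, 301) = 1.
Track Bezout coefficients alongside the remainders: start with r₀ = 807 = a·1 + b·0 (s = 1, t = 0) and r₁ = 301 = a·0 + b·1 (s = 0, t = 1); each new remainder r_{k+1} = r_{k-1} − q_k·r_k inherits s_{k+1} = s_{k-1} − q_k·s_k, t_{k+1} = t_{k-1} − q_k·t_k, so r_k = a·s_k + b·t_k at every step:
  q = 2: r = 205, s = 1 − 2·0 = 1, t = 0 − 2·1 = -2  (check: 807·1 + 301·(-2) = 205)
  q = 1: r = 96, s = 0 − 1·1 = -1, t = 1 − 1·(-2) = 3  (check: 807·(-1) + 301·3 = 96)
  q = 2: r = 13, s = 1 − 2·(-1) = 3, t = -2 − 2·3 = -8  (check: 807·3 + 301·(-8) = 13)
  q = 7: r = 5, s = -1 − 7·3 = -22, t = 3 − 7·(-8) = 59  (check: 807·(-22) + 301·59 = 5)
  q = 2: r = 3, s = 3 − 2·(-22) = 47, t = -8 − 2·59 = -126  (check: 807·47 + 301·(-126) = 3)
  q = 1: r = 2, s = -22 − 1·47 = -69, t = 59 − 1·(-126) = 185  (check: 807·(-69) + 301·185 = 2)
  q = 1: r = 1, s = 47 − 1·(-69) = 116, t = -126 − 1·185 = -311  (check: 807·116 + 301·(-311) = 1)
The row with r = 1 (the gcd) gives the Bezout coefficients s = 116, t = -311.
Result: 807 · (116) + 301 · (-311) = 1.

gcd(807, 301) = 1; s = 116, t = -311 (check: 807·116 + 301·(-311) = 1).


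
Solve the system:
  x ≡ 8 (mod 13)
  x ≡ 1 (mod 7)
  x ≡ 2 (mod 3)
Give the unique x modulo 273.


Moduli 13, 7, 3 are pairwise coprime; by CRT there is a unique solution modulo M = 13 · 7 · 3 = 273.
Solve pairwise, accumulating the modulus:
  Start with x ≡ 8 (mod 13).
  Combine with x ≡ 1 (mod 7): since gcd(13, 7) = 1, we get a unique residue mod 91.
    Write x = 8 + 13·t and substitute into x ≡ 1 (mod 7): 13·t ≡ 1 − 8 = -7 (mod 7).
    Reduce coefficients mod 7: 6·t ≡ 0 (mod 7).
    The inverse of 6 mod 7 is 6 (since 6·6 = 36 = 5·7 + 1), so t ≡ 6·0 = 0 ≡ 0 (mod 7).
    Then x = 8 + 13·0 = 8, valid modulo lcm(13, 7) = 91: x ≡ 8 (mod 91).
  Combine with x ≡ 2 (mod 3): since gcd(91, 3) = 1, we get a unique residue mod 273.
    Write x = 8 + 91·t and substitute into x ≡ 2 (mod 3): 91·t ≡ 2 − 8 = -6 (mod 3).
    Reduce coefficients mod 3: 1·t ≡ 0 (mod 3).
    So t ≡ 0 (mod 3).
    Then x = 8 + 91·0 = 8, valid modulo lcm(91, 3) = 273: x ≡ 8 (mod 273).
Verify: 8 mod 13 = 8 ✓, 8 mod 7 = 1 ✓, 8 mod 3 = 2 ✓.

x ≡ 8 (mod 273).


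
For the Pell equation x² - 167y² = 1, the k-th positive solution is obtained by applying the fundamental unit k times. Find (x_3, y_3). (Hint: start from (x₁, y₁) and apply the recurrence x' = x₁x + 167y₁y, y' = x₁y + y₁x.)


Step 1: Find the fundamental solution (x₁, y₁) of x² - 167y² = 1.
  Expand √167 as a continued fraction. a₀ = ⌊√167⌋ = 12; iterate m_{k+1} = d_k·a_k − m_k, d_{k+1} = (167 − m_{k+1}²)/d_k, a_{k+1} = ⌊(a₀ + m_{k+1})/d_{k+1}⌋ (starting m₀ = 0, d₀ = 1), with convergents p_k = a_k·p_{k-1} + p_{k-2}, q_k = a_k·q_{k-1} + q_{k-2} (p₋₁ = 1, q₋₁ = 0):
  k = 0: a₀ = 12; p₀/q₀ = 12/1; p₀² − 167·q₀² = 144 − 167 = -23.
  k = 1: m = 12, d = 23, a = ⌊(12 + 12)/23⌋ = 1; p/q = (1·12 + 1)/(1·1 + 0) = 13/1; p² − 167·q² = 169 − 167 = 2.
  k = 2: m = 11, d = 2, a = ⌊(12 + 11)/2⌋ = 11; p/q = (11·13 + 12)/(11·1 + 1) = 155/12; p² − 167·q² = 24025 − 24048 = -23.
  k = 3: m = 11, d = 23, a = ⌊(12 + 11)/23⌋ = 1; p/q = (1·155 + 13)/(1·12 + 1) = 168/13; p² − 167·q² = 28224 − 28223 = 1.
  The first convergent with p² − 167·q² = 1 gives the fundamental solution (x₁, y₁) = (168, 13).
Step 2: Apply the recurrence (x_{n+1}, y_{n+1}) = (x₁x_n + 167y₁y_n, x₁y_n + y₁x_n) repeatedly.
  From (x_1, y_1) = (168, 13): x_2 = 168·168 + 167·13·13 = 56447; y_2 = 168·13 + 13·168 = 4368.
  From (x_2, y_2) = (56447, 4368): x_3 = 168·56447 + 167·13·4368 = 18966024; y_3 = 168·4368 + 13·56447 = 1467635.
Step 3: Verify x_3² - 167·y_3² = 359710066368576 - 359710066368575 = 1 (should be 1). ✓

(x_1, y_1) = (168, 13); (x_3, y_3) = (18966024, 1467635).


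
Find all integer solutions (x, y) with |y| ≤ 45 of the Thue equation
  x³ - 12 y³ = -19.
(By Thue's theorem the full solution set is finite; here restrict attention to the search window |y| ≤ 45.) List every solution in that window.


The equation is x³ - 12y³ = -19. For fixed y, x³ = 12·y³ − 19, so a solution requires the RHS to be a perfect cube.
Strategy: iterate y from -45 to 45, compute RHS = 12·y³ − 19, and check whether it is a (positive or negative) perfect cube.
Check small values of y:
  y = 0: RHS = -19 is not a perfect cube.
  y = 1: RHS = -7 is not a perfect cube.
  y = -1: RHS = -31 is not a perfect cube.
  y = 2: RHS = 77 is not a perfect cube.
  y = -2: RHS = -115 is not a perfect cube.
  y = 3: RHS = 305 is not a perfect cube.
  y = -3: RHS = -343 = (-7)³ ⇒ x = -7 works.
Continuing the search up to |y| = 45 finds no further solutions beyond those listed.
Collected solutions: (-7, -3).

Solutions (with |y| ≤ 45): (-7, -3).


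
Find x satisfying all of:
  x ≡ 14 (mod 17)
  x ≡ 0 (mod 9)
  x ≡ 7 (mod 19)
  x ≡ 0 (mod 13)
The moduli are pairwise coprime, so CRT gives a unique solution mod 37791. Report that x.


Product of moduli M = 17 · 9 · 19 · 13 = 37791.
Merge one congruence at a time:
  Start: x ≡ 14 (mod 17).
  Combine with x ≡ 0 (mod 9); new modulus lcm = 153.
    Write x = 14 + 17·t and substitute into x ≡ 0 (mod 9): 17·t ≡ 0 − 14 = -14 (mod 9).
    Reduce coefficients mod 9: 8·t ≡ 4 (mod 9).
    The inverse of 8 mod 9 is 8 (since 8·8 = 64 = 7·9 + 1), so t ≡ 8·4 = 32 ≡ 5 (mod 9).
    Then x = 14 + 17·5 = 99, valid modulo lcm(17, 9) = 153: x ≡ 99 (mod 153).
  Combine with x ≡ 7 (mod 19); new modulus lcm = 2907.
    Write x = 99 + 153·t and substitute into x ≡ 7 (mod 19): 153·t ≡ 7 − 99 = -92 (mod 19).
    Reduce coefficients mod 19: 1·t ≡ 3 (mod 19).
    So t ≡ 3 (mod 19).
    Then x = 99 + 153·3 = 558, valid modulo lcm(153, 19) = 2907: x ≡ 558 (mod 2907).
  Combine with x ≡ 0 (mod 13); new modulus lcm = 37791.
    Write x = 558 + 2907·t and substitute into x ≡ 0 (mod 13): 2907·t ≡ 0 − 558 = -558 (mod 13).
    Reduce coefficients mod 13: 8·t ≡ 1 (mod 13).
    The inverse of 8 mod 13 is 5 (since 8·5 = 40 = 3·13 + 1), so t ≡ 5·1 = 5 ≡ 5 (mod 13).
    Then x = 558 + 2907·5 = 15093, valid modulo lcm(2907, 13) = 37791: x ≡ 15093 (mod 37791).
Verify against each original: 15093 mod 17 = 14, 15093 mod 9 = 0, 15093 mod 19 = 7, 15093 mod 13 = 0.

x ≡ 15093 (mod 37791).


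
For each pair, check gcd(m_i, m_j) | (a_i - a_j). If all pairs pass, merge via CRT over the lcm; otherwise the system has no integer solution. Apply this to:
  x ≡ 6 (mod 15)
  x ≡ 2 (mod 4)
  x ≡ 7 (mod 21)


Moduli 15, 4, 21 are not pairwise coprime, so CRT works modulo lcm(m_i) when all pairwise compatibility conditions hold.
Pairwise compatibility: gcd(m_i, m_j) must divide a_i - a_j for every pair.
Merge one congruence at a time:
  Start: x ≡ 6 (mod 15).
  Combine with x ≡ 2 (mod 4): gcd(15, 4) = 1; 2 - 6 = -4, which IS divisible by 1, so compatible.
    Write x = 6 + 15·t and substitute into x ≡ 2 (mod 4): 15·t ≡ 2 − 6 = -4 (mod 4).
    Reduce coefficients mod 4: 3·t ≡ 0 (mod 4).
    The inverse of 3 mod 4 is 3 (since 3·3 = 9 = 2·4 + 1), so t ≡ 3·0 = 0 ≡ 0 (mod 4).
    Then x = 6 + 15·0 = 6, valid modulo lcm(15, 4) = 60: x ≡ 6 (mod 60).
  Combine with x ≡ 7 (mod 21): gcd(60, 21) = 3, and 7 - 6 = 1 is NOT divisible by 3.
    ⇒ system is inconsistent (no integer solution).

No solution (the system is inconsistent).


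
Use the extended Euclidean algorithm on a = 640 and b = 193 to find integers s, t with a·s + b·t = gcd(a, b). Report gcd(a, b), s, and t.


Euclidean algorithm on (640, 193) — divide until remainder is 0:
  640 = 3 · 193 + 61
  193 = 3 · 61 + 10
  61 = 6 · 10 + 1
  10 = 10 · 1 + 0
gcd(640, 193) = 1.
Track Bezout coefficients alongside the remainders: start with r₀ = 640 = a·1 + b·0 (s = 1, t = 0) and r₁ = 193 = a·0 + b·1 (s = 0, t = 1); each new remainder r_{k+1} = r_{k-1} − q_k·r_k inherits s_{k+1} = s_{k-1} − q_k·s_k, t_{k+1} = t_{k-1} − q_k·t_k, so r_k = a·s_k + b·t_k at every step:
  q = 3: r = 61, s = 1 − 3·0 = 1, t = 0 − 3·1 = -3  (check: 640·1 + 193·(-3) = 61)
  q = 3: r = 10, s = 0 − 3·1 = -3, t = 1 − 3·(-3) = 10  (check: 640·(-3) + 193·10 = 10)
  q = 6: r = 1, s = 1 − 6·(-3) = 19, t = -3 − 6·10 = -63  (check: 640·19 + 193·(-63) = 1)
The row with r = 1 (the gcd) gives the Bezout coefficients s = 19, t = -63.
Result: 640 · (19) + 193 · (-63) = 1.

gcd(640, 193) = 1; s = 19, t = -63 (check: 640·19 + 193·(-63) = 1).


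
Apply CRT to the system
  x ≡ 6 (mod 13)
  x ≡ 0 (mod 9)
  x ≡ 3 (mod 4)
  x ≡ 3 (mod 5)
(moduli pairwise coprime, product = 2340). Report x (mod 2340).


Product of moduli M = 13 · 9 · 4 · 5 = 2340.
Merge one congruence at a time:
  Start: x ≡ 6 (mod 13).
  Combine with x ≡ 0 (mod 9); new modulus lcm = 117.
    Write x = 6 + 13·t and substitute into x ≡ 0 (mod 9): 13·t ≡ 0 − 6 = -6 (mod 9).
    Reduce coefficients mod 9: 4·t ≡ 3 (mod 9).
    The inverse of 4 mod 9 is 7 (since 4·7 = 28 = 3·9 + 1), so t ≡ 7·3 = 21 ≡ 3 (mod 9).
    Then x = 6 + 13·3 = 45, valid modulo lcm(13, 9) = 117: x ≡ 45 (mod 117).
  Combine with x ≡ 3 (mod 4); new modulus lcm = 468.
    Write x = 45 + 117·t and substitute into x ≡ 3 (mod 4): 117·t ≡ 3 − 45 = -42 (mod 4).
    Reduce coefficients mod 4: 1·t ≡ 2 (mod 4).
    So t ≡ 2 (mod 4).
    Then x = 45 + 117·2 = 279, valid modulo lcm(117, 4) = 468: x ≡ 279 (mod 468).
  Combine with x ≡ 3 (mod 5); new modulus lcm = 2340.
    Write x = 279 + 468·t and substitute into x ≡ 3 (mod 5): 468·t ≡ 3 − 279 = -276 (mod 5).
    Reduce coefficients mod 5: 3·t ≡ 4 (mod 5).
    The inverse of 3 mod 5 is 2 (since 3·2 = 6 = 1·5 + 1), so t ≡ 2·4 = 8 ≡ 3 (mod 5).
    Then x = 279 + 468·3 = 1683, valid modulo lcm(468, 5) = 2340: x ≡ 1683 (mod 2340).
Verify against each original: 1683 mod 13 = 6, 1683 mod 9 = 0, 1683 mod 4 = 3, 1683 mod 5 = 3.

x ≡ 1683 (mod 2340).


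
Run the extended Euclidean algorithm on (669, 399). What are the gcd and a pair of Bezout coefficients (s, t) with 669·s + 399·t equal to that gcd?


Euclidean algorithm on (669, 399) — divide until remainder is 0:
  669 = 1 · 399 + 270
  399 = 1 · 270 + 129
  270 = 2 · 129 + 12
  129 = 10 · 12 + 9
  12 = 1 · 9 + 3
  9 = 3 · 3 + 0
gcd(669, 399) = 3.
Track Bezout coefficients alongside the remainders: start with r₀ = 669 = a·1 + b·0 (s = 1, t = 0) and r₁ = 399 = a·0 + b·1 (s = 0, t = 1); each new remainder r_{k+1} = r_{k-1} − q_k·r_k inherits s_{k+1} = s_{k-1} − q_k·s_k, t_{k+1} = t_{k-1} − q_k·t_k, so r_k = a·s_k + b·t_k at every step:
  q = 1: r = 270, s = 1 − 1·0 = 1, t = 0 − 1·1 = -1  (check: 669·1 + 399·(-1) = 270)
  q = 1: r = 129, s = 0 − 1·1 = -1, t = 1 − 1·(-1) = 2  (check: 669·(-1) + 399·2 = 129)
  q = 2: r = 12, s = 1 − 2·(-1) = 3, t = -1 − 2·2 = -5  (check: 669·3 + 399·(-5) = 12)
  q = 10: r = 9, s = -1 − 10·3 = -31, t = 2 − 10·(-5) = 52  (check: 669·(-31) + 399·52 = 9)
  q = 1: r = 3, s = 3 − 1·(-31) = 34, t = -5 − 1·52 = -57  (check: 669·34 + 399·(-57) = 3)
The row with r = 3 (the gcd) gives the Bezout coefficients s = 34, t = -57.
Result: 669 · (34) + 399 · (-57) = 3.

gcd(669, 399) = 3; s = 34, t = -57 (check: 669·34 + 399·(-57) = 3).


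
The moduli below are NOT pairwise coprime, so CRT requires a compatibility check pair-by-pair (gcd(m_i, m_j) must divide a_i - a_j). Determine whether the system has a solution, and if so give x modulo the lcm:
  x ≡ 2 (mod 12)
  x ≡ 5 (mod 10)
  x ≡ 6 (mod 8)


Moduli 12, 10, 8 are not pairwise coprime, so CRT works modulo lcm(m_i) when all pairwise compatibility conditions hold.
Pairwise compatibility: gcd(m_i, m_j) must divide a_i - a_j for every pair.
Merge one congruence at a time:
  Start: x ≡ 2 (mod 12).
  Combine with x ≡ 5 (mod 10): gcd(12, 10) = 2, and 5 - 2 = 3 is NOT divisible by 2.
    ⇒ system is inconsistent (no integer solution).

No solution (the system is inconsistent).


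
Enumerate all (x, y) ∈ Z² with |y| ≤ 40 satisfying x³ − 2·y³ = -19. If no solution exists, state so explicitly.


The equation is x³ - 2y³ = -19. For fixed y, x³ = 2·y³ − 19, so a solution requires the RHS to be a perfect cube.
Strategy: iterate y from -40 to 40, compute RHS = 2·y³ − 19, and check whether it is a (positive or negative) perfect cube.
Check small values of y:
  y = 0: RHS = -19 is not a perfect cube.
  y = 1: RHS = -17 is not a perfect cube.
  y = -1: RHS = -21 is not a perfect cube.
  y = 2: RHS = -3 is not a perfect cube.
  y = -2: RHS = -35 is not a perfect cube.
  y = 3: RHS = 35 is not a perfect cube.
  y = -3: RHS = -73 is not a perfect cube.
Continuing the search up to |y| = 40 finds no solutions either.
No (x, y) in the scanned range satisfies the equation.

No integer solutions with |y| ≤ 40.


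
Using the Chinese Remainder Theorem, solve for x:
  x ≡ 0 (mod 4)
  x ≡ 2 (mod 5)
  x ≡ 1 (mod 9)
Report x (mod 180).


Moduli 4, 5, 9 are pairwise coprime; by CRT there is a unique solution modulo M = 4 · 5 · 9 = 180.
Solve pairwise, accumulating the modulus:
  Start with x ≡ 0 (mod 4).
  Combine with x ≡ 2 (mod 5): since gcd(4, 5) = 1, we get a unique residue mod 20.
    Write x = 0 + 4·t and substitute into x ≡ 2 (mod 5): 4·t ≡ 2 − 0 = 2 (mod 5).
    The inverse of 4 mod 5 is 4 (since 4·4 = 16 = 3·5 + 1), so t ≡ 4·2 = 8 ≡ 3 (mod 5).
    Then x = 0 + 4·3 = 12, valid modulo lcm(4, 5) = 20: x ≡ 12 (mod 20).
  Combine with x ≡ 1 (mod 9): since gcd(20, 9) = 1, we get a unique residue mod 180.
    Write x = 12 + 20·t and substitute into x ≡ 1 (mod 9): 20·t ≡ 1 − 12 = -11 (mod 9).
    Reduce coefficients mod 9: 2·t ≡ 7 (mod 9).
    The inverse of 2 mod 9 is 5 (since 2·5 = 10 = 1·9 + 1), so t ≡ 5·7 = 35 ≡ 8 (mod 9).
    Then x = 12 + 20·8 = 172, valid modulo lcm(20, 9) = 180: x ≡ 172 (mod 180).
Verify: 172 mod 4 = 0 ✓, 172 mod 5 = 2 ✓, 172 mod 9 = 1 ✓.

x ≡ 172 (mod 180).


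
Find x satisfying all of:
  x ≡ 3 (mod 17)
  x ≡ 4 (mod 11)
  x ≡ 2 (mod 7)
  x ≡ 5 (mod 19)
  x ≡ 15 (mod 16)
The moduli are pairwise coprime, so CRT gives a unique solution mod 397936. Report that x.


Product of moduli M = 17 · 11 · 7 · 19 · 16 = 397936.
Merge one congruence at a time:
  Start: x ≡ 3 (mod 17).
  Combine with x ≡ 4 (mod 11); new modulus lcm = 187.
    Write x = 3 + 17·t and substitute into x ≡ 4 (mod 11): 17·t ≡ 4 − 3 = 1 (mod 11).
    Reduce coefficients mod 11: 6·t ≡ 1 (mod 11).
    The inverse of 6 mod 11 is 2 (since 6·2 = 12 = 1·11 + 1), so t ≡ 2·1 = 2 ≡ 2 (mod 11).
    Then x = 3 + 17·2 = 37, valid modulo lcm(17, 11) = 187: x ≡ 37 (mod 187).
  Combine with x ≡ 2 (mod 7); new modulus lcm = 1309.
    Write x = 37 + 187·t and substitute into x ≡ 2 (mod 7): 187·t ≡ 2 − 37 = -35 (mod 7).
    Reduce coefficients mod 7: 5·t ≡ 0 (mod 7).
    The inverse of 5 mod 7 is 3 (since 5·3 = 15 = 2·7 + 1), so t ≡ 3·0 = 0 ≡ 0 (mod 7).
    Then x = 37 + 187·0 = 37, valid modulo lcm(187, 7) = 1309: x ≡ 37 (mod 1309).
  Combine with x ≡ 5 (mod 19); new modulus lcm = 24871.
    Write x = 37 + 1309·t and substitute into x ≡ 5 (mod 19): 1309·t ≡ 5 − 37 = -32 (mod 19).
    Reduce coefficients mod 19: 17·t ≡ 6 (mod 19).
    The inverse of 17 mod 19 is 9 (since 17·9 = 153 = 8·19 + 1), so t ≡ 9·6 = 54 ≡ 16 (mod 19).
    Then x = 37 + 1309·16 = 20981, valid modulo lcm(1309, 19) = 24871: x ≡ 20981 (mod 24871).
  Combine with x ≡ 15 (mod 16); new modulus lcm = 397936.
    Write x = 20981 + 24871·t and substitute into x ≡ 15 (mod 16): 24871·t ≡ 15 − 20981 = -20966 (mod 16).
    Reduce coefficients mod 16: 7·t ≡ 10 (mod 16).
    The inverse of 7 mod 16 is 7 (since 7·7 = 49 = 3·16 + 1), so t ≡ 7·10 = 70 ≡ 6 (mod 16).
    Then x = 20981 + 24871·6 = 170207, valid modulo lcm(24871, 16) = 397936: x ≡ 170207 (mod 397936).
Verify against each original: 170207 mod 17 = 3, 170207 mod 11 = 4, 170207 mod 7 = 2, 170207 mod 19 = 5, 170207 mod 16 = 15.

x ≡ 170207 (mod 397936).


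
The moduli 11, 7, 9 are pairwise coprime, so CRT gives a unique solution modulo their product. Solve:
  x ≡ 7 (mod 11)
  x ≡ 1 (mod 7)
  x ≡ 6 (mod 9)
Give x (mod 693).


Moduli 11, 7, 9 are pairwise coprime; by CRT there is a unique solution modulo M = 11 · 7 · 9 = 693.
Solve pairwise, accumulating the modulus:
  Start with x ≡ 7 (mod 11).
  Combine with x ≡ 1 (mod 7): since gcd(11, 7) = 1, we get a unique residue mod 77.
    Write x = 7 + 11·t and substitute into x ≡ 1 (mod 7): 11·t ≡ 1 − 7 = -6 (mod 7).
    Reduce coefficients mod 7: 4·t ≡ 1 (mod 7).
    The inverse of 4 mod 7 is 2 (since 4·2 = 8 = 1·7 + 1), so t ≡ 2·1 = 2 ≡ 2 (mod 7).
    Then x = 7 + 11·2 = 29, valid modulo lcm(11, 7) = 77: x ≡ 29 (mod 77).
  Combine with x ≡ 6 (mod 9): since gcd(77, 9) = 1, we get a unique residue mod 693.
    Write x = 29 + 77·t and substitute into x ≡ 6 (mod 9): 77·t ≡ 6 − 29 = -23 (mod 9).
    Reduce coefficients mod 9: 5·t ≡ 4 (mod 9).
    The inverse of 5 mod 9 is 2 (since 5·2 = 10 = 1·9 + 1), so t ≡ 2·4 = 8 ≡ 8 (mod 9).
    Then x = 29 + 77·8 = 645, valid modulo lcm(77, 9) = 693: x ≡ 645 (mod 693).
Verify: 645 mod 11 = 7 ✓, 645 mod 7 = 1 ✓, 645 mod 9 = 6 ✓.

x ≡ 645 (mod 693).


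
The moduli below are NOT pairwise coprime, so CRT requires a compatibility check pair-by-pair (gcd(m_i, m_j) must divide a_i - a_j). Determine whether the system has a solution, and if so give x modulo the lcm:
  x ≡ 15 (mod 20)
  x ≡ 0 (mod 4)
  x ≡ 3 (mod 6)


Moduli 20, 4, 6 are not pairwise coprime, so CRT works modulo lcm(m_i) when all pairwise compatibility conditions hold.
Pairwise compatibility: gcd(m_i, m_j) must divide a_i - a_j for every pair.
Merge one congruence at a time:
  Start: x ≡ 15 (mod 20).
  Combine with x ≡ 0 (mod 4): gcd(20, 4) = 4, and 0 - 15 = -15 is NOT divisible by 4.
    ⇒ system is inconsistent (no integer solution).

No solution (the system is inconsistent).


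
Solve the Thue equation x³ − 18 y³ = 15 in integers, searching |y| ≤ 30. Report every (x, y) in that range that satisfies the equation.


The equation is x³ - 18y³ = 15. For fixed y, x³ = 18·y³ + 15, so a solution requires the RHS to be a perfect cube.
Strategy: iterate y from -30 to 30, compute RHS = 18·y³ + 15, and check whether it is a (positive or negative) perfect cube.
Check small values of y:
  y = 0: RHS = 15 is not a perfect cube.
  y = 1: RHS = 33 is not a perfect cube.
  y = -1: RHS = -3 is not a perfect cube.
  y = 2: RHS = 159 is not a perfect cube.
  y = -2: RHS = -129 is not a perfect cube.
  y = 3: RHS = 501 is not a perfect cube.
  y = -3: RHS = -471 is not a perfect cube.
Continuing the search up to |y| = 30 finds no solutions either.
No (x, y) in the scanned range satisfies the equation.

No integer solutions with |y| ≤ 30.


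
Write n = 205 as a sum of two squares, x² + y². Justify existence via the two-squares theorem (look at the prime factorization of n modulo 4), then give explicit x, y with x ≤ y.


Step 1: Factor n = 205 = 5 · 41.
Step 2: Check the mod-4 condition on each prime factor: 5 ≡ 1 (mod 4), exponent 1; 41 ≡ 1 (mod 4), exponent 1.
All primes ≡ 3 (mod 4) appear to even exponent (or don't appear), so by the two-squares theorem n IS expressible as a sum of two squares.
Step 3: Build a representation. Here n = 5 · 41 is a product of primes ≡ 1 (mod 4). Each prime p ≡ 1 (mod 4) is itself a sum of two squares; find a² by testing p − a² for a perfect square:
  5: 5 − 1² = 4 = 2² ⇒ 5 = 1² + 2².
  41: 41 − 1² = 40, 41 − 2² = 37, 41 − 3² = 32, 41 − 4² = 25 = 5² ⇒ 41 = 4² + 5².
  Combine using the Brahmagupta–Fibonacci identity (a² + b²)(c² + d²) = (ac − bd)² + (ad + bc)² = (ac + bd)² + (ad − bc)²:
  5 · 41 = 205: from (1² + 2²)(4² + 5²), take (1·4 − 2·5, 1·5 + 2·4) = (4 − 10, 5 + 8) = (-6, 13); dropping signs (only squares matter) gives (6, 13); check 6² + 13² = 36 + 169 = 205 ✓.
Step 4: Order so x ≤ y and verify: 6² + 13² = 36 + 169 = 205 = n. ✓

n = 205 = 6² + 13² (one valid representation with x ≤ y).


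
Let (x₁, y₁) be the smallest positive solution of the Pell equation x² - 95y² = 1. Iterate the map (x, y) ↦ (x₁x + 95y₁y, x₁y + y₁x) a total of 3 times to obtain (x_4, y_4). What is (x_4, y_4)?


Step 1: Find the fundamental solution (x₁, y₁) of x² - 95y² = 1.
  Expand √95 as a continued fraction. a₀ = ⌊√95⌋ = 9; iterate m_{k+1} = d_k·a_k − m_k, d_{k+1} = (95 − m_{k+1}²)/d_k, a_{k+1} = ⌊(a₀ + m_{k+1})/d_{k+1}⌋ (starting m₀ = 0, d₀ = 1), with convergents p_k = a_k·p_{k-1} + p_{k-2}, q_k = a_k·q_{k-1} + q_{k-2} (p₋₁ = 1, q₋₁ = 0):
  k = 0: a₀ = 9; p₀/q₀ = 9/1; p₀² − 95·q₀² = 81 − 95 = -14.
  k = 1: m = 9, d = 14, a = ⌊(9 + 9)/14⌋ = 1; p/q = (1·9 + 1)/(1·1 + 0) = 10/1; p² − 95·q² = 100 − 95 = 5.
  k = 2: m = 5, d = 5, a = ⌊(9 + 5)/5⌋ = 2; p/q = (2·10 + 9)/(2·1 + 1) = 29/3; p² − 95·q² = 841 − 855 = -14.
  k = 3: m = 5, d = 14, a = ⌊(9 + 5)/14⌋ = 1; p/q = (1·29 + 10)/(1·3 + 1) = 39/4; p² − 95·q² = 1521 − 1520 = 1.
  The first convergent with p² − 95·q² = 1 gives the fundamental solution (x₁, y₁) = (39, 4).
Step 2: Apply the recurrence (x_{n+1}, y_{n+1}) = (x₁x_n + 95y₁y_n, x₁y_n + y₁x_n) repeatedly.
  From (x_1, y_1) = (39, 4): x_2 = 39·39 + 95·4·4 = 3041; y_2 = 39·4 + 4·39 = 312.
  From (x_2, y_2) = (3041, 312): x_3 = 39·3041 + 95·4·312 = 237159; y_3 = 39·312 + 4·3041 = 24332.
  From (x_3, y_3) = (237159, 24332): x_4 = 39·237159 + 95·4·24332 = 18495361; y_4 = 39·24332 + 4·237159 = 1897584.
Step 3: Verify x_4² - 95·y_4² = 342078378520321 - 342078378520320 = 1 (should be 1). ✓

(x_1, y_1) = (39, 4); (x_4, y_4) = (18495361, 1897584).


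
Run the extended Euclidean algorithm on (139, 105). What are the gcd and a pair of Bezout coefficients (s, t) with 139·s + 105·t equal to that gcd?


Euclidean algorithm on (139, 105) — divide until remainder is 0:
  139 = 1 · 105 + 34
  105 = 3 · 34 + 3
  34 = 11 · 3 + 1
  3 = 3 · 1 + 0
gcd(139, 105) = 1.
Track Bezout coefficients alongside the remainders: start with r₀ = 139 = a·1 + b·0 (s = 1, t = 0) and r₁ = 105 = a·0 + b·1 (s = 0, t = 1); each new remainder r_{k+1} = r_{k-1} − q_k·r_k inherits s_{k+1} = s_{k-1} − q_k·s_k, t_{k+1} = t_{k-1} − q_k·t_k, so r_k = a·s_k + b·t_k at every step:
  q = 1: r = 34, s = 1 − 1·0 = 1, t = 0 − 1·1 = -1  (check: 139·1 + 105·(-1) = 34)
  q = 3: r = 3, s = 0 − 3·1 = -3, t = 1 − 3·(-1) = 4  (check: 139·(-3) + 105·4 = 3)
  q = 11: r = 1, s = 1 − 11·(-3) = 34, t = -1 − 11·4 = -45  (check: 139·34 + 105·(-45) = 1)
The row with r = 1 (the gcd) gives the Bezout coefficients s = 34, t = -45.
Result: 139 · (34) + 105 · (-45) = 1.

gcd(139, 105) = 1; s = 34, t = -45 (check: 139·34 + 105·(-45) = 1).


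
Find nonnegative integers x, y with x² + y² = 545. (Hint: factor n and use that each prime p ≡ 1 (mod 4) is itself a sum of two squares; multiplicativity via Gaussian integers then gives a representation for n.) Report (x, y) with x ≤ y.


Step 1: Factor n = 545 = 5 · 109.
Step 2: Check the mod-4 condition on each prime factor: 5 ≡ 1 (mod 4), exponent 1; 109 ≡ 1 (mod 4), exponent 1.
All primes ≡ 3 (mod 4) appear to even exponent (or don't appear), so by the two-squares theorem n IS expressible as a sum of two squares.
Step 3: Build a representation. Here n = 5 · 109 is a product of primes ≡ 1 (mod 4). Each prime p ≡ 1 (mod 4) is itself a sum of two squares; find a² by testing p − a² for a perfect square:
  5: 5 − 1² = 4 = 2² ⇒ 5 = 1² + 2².
  109: 109 − 1² = 108, 109 − 2² = 105, 109 − 3² = 100 = 10² ⇒ 109 = 3² + 10².
  Combine using the Brahmagupta–Fibonacci identity (a² + b²)(c² + d²) = (ac − bd)² + (ad + bc)² = (ac + bd)² + (ad − bc)²:
  5 · 109 = 545: from (1² + 2²)(3² + 10²), take (1·3 − 2·10, 1·10 + 2·3) = (3 − 20, 10 + 6) = (-17, 16); dropping signs (only squares matter) gives (17, 16); check 17² + 16² = 289 + 256 = 545 ✓.
Step 4: Order so x ≤ y and verify: 16² + 17² = 256 + 289 = 545 = n. ✓

n = 545 = 16² + 17² (one valid representation with x ≤ y).


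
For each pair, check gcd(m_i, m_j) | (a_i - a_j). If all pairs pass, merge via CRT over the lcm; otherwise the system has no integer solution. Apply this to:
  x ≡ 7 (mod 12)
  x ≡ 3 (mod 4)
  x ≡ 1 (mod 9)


Moduli 12, 4, 9 are not pairwise coprime, so CRT works modulo lcm(m_i) when all pairwise compatibility conditions hold.
Pairwise compatibility: gcd(m_i, m_j) must divide a_i - a_j for every pair.
Merge one congruence at a time:
  Start: x ≡ 7 (mod 12).
  Combine with x ≡ 3 (mod 4): gcd(12, 4) = 4; 3 - 7 = -4, which IS divisible by 4, so compatible.
    Write x = 7 + 12·t and substitute into x ≡ 3 (mod 4): 12·t ≡ 3 − 7 = -4 (mod 4).
    Divide the congruence (and modulus) by g = 4: 3·t ≡ -1 (mod 1).
    Modulo 1 every t works; take t = 0.
    Then x = 7 + 12·0 = 7, valid modulo lcm(12, 4) = 12: x ≡ 7 (mod 12).
  Combine with x ≡ 1 (mod 9): gcd(12, 9) = 3; 1 - 7 = -6, which IS divisible by 3, so compatible.
    Write x = 7 + 12·t and substitute into x ≡ 1 (mod 9): 12·t ≡ 1 − 7 = -6 (mod 9).
    Divide the congruence (and modulus) by g = 3: 4·t ≡ -2 (mod 3).
    Reduce coefficients mod 3: 1·t ≡ 1 (mod 3).
    So t ≡ 1 (mod 3).
    Then x = 7 + 12·1 = 19, valid modulo lcm(12, 9) = 36: x ≡ 19 (mod 36).
Verify: 19 mod 12 = 7, 19 mod 4 = 3, 19 mod 9 = 1.

x ≡ 19 (mod 36).


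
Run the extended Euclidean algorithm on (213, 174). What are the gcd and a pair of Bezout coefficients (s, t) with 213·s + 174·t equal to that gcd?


Euclidean algorithm on (213, 174) — divide until remainder is 0:
  213 = 1 · 174 + 39
  174 = 4 · 39 + 18
  39 = 2 · 18 + 3
  18 = 6 · 3 + 0
gcd(213, 174) = 3.
Track Bezout coefficients alongside the remainders: start with r₀ = 213 = a·1 + b·0 (s = 1, t = 0) and r₁ = 174 = a·0 + b·1 (s = 0, t = 1); each new remainder r_{k+1} = r_{k-1} − q_k·r_k inherits s_{k+1} = s_{k-1} − q_k·s_k, t_{k+1} = t_{k-1} − q_k·t_k, so r_k = a·s_k + b·t_k at every step:
  q = 1: r = 39, s = 1 − 1·0 = 1, t = 0 − 1·1 = -1  (check: 213·1 + 174·(-1) = 39)
  q = 4: r = 18, s = 0 − 4·1 = -4, t = 1 − 4·(-1) = 5  (check: 213·(-4) + 174·5 = 18)
  q = 2: r = 3, s = 1 − 2·(-4) = 9, t = -1 − 2·5 = -11  (check: 213·9 + 174·(-11) = 3)
The row with r = 3 (the gcd) gives the Bezout coefficients s = 9, t = -11.
Result: 213 · (9) + 174 · (-11) = 3.

gcd(213, 174) = 3; s = 9, t = -11 (check: 213·9 + 174·(-11) = 3).


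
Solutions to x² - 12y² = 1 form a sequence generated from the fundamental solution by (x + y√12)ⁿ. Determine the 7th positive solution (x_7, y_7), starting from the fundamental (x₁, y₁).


Step 1: Find the fundamental solution (x₁, y₁) of x² - 12y² = 1.
  Expand √12 as a continued fraction. a₀ = ⌊√12⌋ = 3; iterate m_{k+1} = d_k·a_k − m_k, d_{k+1} = (12 − m_{k+1}²)/d_k, a_{k+1} = ⌊(a₀ + m_{k+1})/d_{k+1}⌋ (starting m₀ = 0, d₀ = 1), with convergents p_k = a_k·p_{k-1} + p_{k-2}, q_k = a_k·q_{k-1} + q_{k-2} (p₋₁ = 1, q₋₁ = 0):
  k = 0: a₀ = 3; p₀/q₀ = 3/1; p₀² − 12·q₀² = 9 − 12 = -3.
  k = 1: m = 3, d = 3, a = ⌊(3 + 3)/3⌋ = 2; p/q = (2·3 + 1)/(2·1 + 0) = 7/2; p² − 12·q² = 49 − 48 = 1.
  The first convergent with p² − 12·q² = 1 gives the fundamental solution (x₁, y₁) = (7, 2).
Step 2: Apply the recurrence (x_{n+1}, y_{n+1}) = (x₁x_n + 12y₁y_n, x₁y_n + y₁x_n) repeatedly.
  From (x_1, y_1) = (7, 2): x_2 = 7·7 + 12·2·2 = 97; y_2 = 7·2 + 2·7 = 28.
  From (x_2, y_2) = (97, 28): x_3 = 7·97 + 12·2·28 = 1351; y_3 = 7·28 + 2·97 = 390.
  From (x_3, y_3) = (1351, 390): x_4 = 7·1351 + 12·2·390 = 18817; y_4 = 7·390 + 2·1351 = 5432.
  From (x_4, y_4) = (18817, 5432): x_5 = 7·18817 + 12·2·5432 = 262087; y_5 = 7·5432 + 2·18817 = 75658.
  From (x_5, y_5) = (262087, 75658): x_6 = 7·262087 + 12·2·75658 = 3650401; y_6 = 7·75658 + 2·262087 = 1053780.
  From (x_6, y_6) = (3650401, 1053780): x_7 = 7·3650401 + 12·2·1053780 = 50843527; y_7 = 7·1053780 + 2·3650401 = 14677262.
Step 3: Verify x_7² - 12·y_7² = 2585064237799729 - 2585064237799728 = 1 (should be 1). ✓

(x_1, y_1) = (7, 2); (x_7, y_7) = (50843527, 14677262).
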